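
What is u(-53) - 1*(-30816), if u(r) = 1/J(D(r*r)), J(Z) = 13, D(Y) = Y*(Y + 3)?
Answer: 400609/13 ≈ 30816.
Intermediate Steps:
D(Y) = Y*(3 + Y)
u(r) = 1/13
u(-53) - 1*(-30816) = 1/13 - 1*(-30816) = 1/13 + 30816 = 400609/13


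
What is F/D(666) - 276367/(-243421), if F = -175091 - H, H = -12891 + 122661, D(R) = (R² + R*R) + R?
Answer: 176011393045/216103808538 ≈ 0.81448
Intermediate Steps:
D(R) = R + 2*R² (D(R) = (R² + R²) + R = 2*R² + R = R + 2*R²)
H = 109770
F = -284861 (F = -175091 - 1*109770 = -175091 - 109770 = -284861)
F/D(666) - 276367/(-243421) = -284861*1/(666*(1 + 2*666)) - 276367/(-243421) = -284861*1/(666*(1 + 1332)) - 276367*(-1/243421) = -284861/(666*1333) + 276367/243421 = -284861/887778 + 276367/243421 = 176011393045/216103808538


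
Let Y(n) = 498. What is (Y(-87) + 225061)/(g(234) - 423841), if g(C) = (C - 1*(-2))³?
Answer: 225559/12720415 ≈ 0.017732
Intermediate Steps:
g(C) = (2 + C)³ (g(C) = (C + 2)³ = (2 + C)³)
(Y(-87) + 225061)/(g(234) - 423841) = (498 + 225061)/((2 + 234)³ - 423841) = 225559/(236³ - 423841) = 225559/(13144256 - 423841) = 225559/12720415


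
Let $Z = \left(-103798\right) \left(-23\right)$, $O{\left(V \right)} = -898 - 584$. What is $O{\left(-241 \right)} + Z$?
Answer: $2385872$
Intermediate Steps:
$O{\left(V \right)} = -1482$ ($O{\left(V \right)} = -898 - 584 = -1482$)
$Z = 2387354$
$O{\left(-241 \right)} + Z = -1482 + 2387354 = 2385872$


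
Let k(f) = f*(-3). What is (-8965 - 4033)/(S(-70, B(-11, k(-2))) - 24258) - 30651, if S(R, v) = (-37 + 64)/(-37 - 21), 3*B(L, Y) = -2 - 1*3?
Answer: -43124927257/1406991 ≈ -30650.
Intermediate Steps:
k(f) = -3*f
B(L, Y) = -5/3 (B(L, Y) = (-2 - 1*3)/3 = (-2 - 3)/3 = (⅓)*(-5) = -5/3)
S(R, v) = -27/58 (S(R, v) = 27/(-58) = 27*(-1/58) = -27/58)
(-8965 - 4033)/(S(-70, B(-11, k(-2))) - 24258) - 30651 = (-8965 - 4033)/(-27/58 - 24258) - 30651 = -12998/(-1406991/58) - 30651 = -12998*(-58/1406991) - 30651 = 753884/1406991 - 30651 = -43124927257/1406991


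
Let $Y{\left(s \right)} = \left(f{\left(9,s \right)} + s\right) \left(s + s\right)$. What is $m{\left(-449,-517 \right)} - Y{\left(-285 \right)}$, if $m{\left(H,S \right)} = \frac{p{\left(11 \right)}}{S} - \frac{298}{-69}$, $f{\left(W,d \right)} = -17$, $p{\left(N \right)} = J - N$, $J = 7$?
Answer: $- \frac{6140595878}{35673} \approx -1.7214 \cdot 10^{5}$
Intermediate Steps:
$p{\left(N \right)} = 7 - N$
$m{\left(H,S \right)} = \frac{298}{69} - \frac{4}{S}$ ($m{\left(H,S \right)} = \frac{7 - 11}{S} - \frac{298}{-69} = \frac{7 - 11}{S} - - \frac{298}{69} = - \frac{4}{S} + \frac{298}{69} = \frac{298}{69} - \frac{4}{S}$)
$Y{\left(s \right)} = 2 s \left(-17 + s\right)$ ($Y{\left(s \right)} = \left(-17 + s\right) \left(s + s\right) = \left(-17 + s\right) 2 s = 2 s \left(-17 + s\right)$)
$m{\left(-449,-517 \right)} - Y{\left(-285 \right)} = \left(\frac{298}{69} - \frac{4}{-517}\right) - 2 \left(-285\right) \left(-17 - 285\right) = \left(\frac{298}{69} - - \frac{4}{517}\right) - 2 \left(-285\right) \left(-302\right) = \left(\frac{298}{69} + \frac{4}{517}\right) - 172140 = \frac{154342}{35673} - 172140 = - \frac{6140595878}{35673}$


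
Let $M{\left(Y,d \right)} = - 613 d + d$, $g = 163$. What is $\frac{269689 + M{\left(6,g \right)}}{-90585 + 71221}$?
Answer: $- \frac{169933}{19364} \approx -8.7757$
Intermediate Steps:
$M{\left(Y,d \right)} = - 612 d$
$\frac{269689 + M{\left(6,g \right)}}{-90585 + 71221} = \frac{269689 - 99756}{-90585 + 71221} = \frac{269689 - 99756}{-19364} = 169933 \left(- \frac{1}{19364}\right) = - \frac{169933}{19364}$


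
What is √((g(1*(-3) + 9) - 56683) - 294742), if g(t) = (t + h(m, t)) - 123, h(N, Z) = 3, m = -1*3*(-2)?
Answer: I*√351539 ≈ 592.91*I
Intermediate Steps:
m = 6 (m = -3*(-2) = 6)
g(t) = -120 + t (g(t) = (t + 3) - 123 = (3 + t) - 123 = -120 + t)
√((g(1*(-3) + 9) - 56683) - 294742) = √(((-120 + (1*(-3) + 9)) - 56683) - 294742) = √(((-120 + (-3 + 9)) - 56683) - 294742) = √(((-120 + 6) - 56683) - 294742) = √((-114 - 56683) - 294742) = √(-56797 - 294742) = √(-351539) = I*√351539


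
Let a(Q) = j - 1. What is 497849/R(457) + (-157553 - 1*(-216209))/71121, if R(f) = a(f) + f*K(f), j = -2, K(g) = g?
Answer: 1444169385/450101102 ≈ 3.2085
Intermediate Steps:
a(Q) = -3 (a(Q) = -2 - 1 = -3)
R(f) = -3 + f² (R(f) = -3 + f*f = -3 + f²)
497849/R(457) + (-157553 - 1*(-216209))/71121 = 497849/(-3 + 457²) + (-157553 - 1*(-216209))/71121 = 497849/(-3 + 208849) + (-157553 + 216209)*(1/71121) = 497849/208846 + 58656*(1/71121) = 497849*(1/208846) + 19552/23707 = 45259/18986 + 19552/23707 = 1444169385/450101102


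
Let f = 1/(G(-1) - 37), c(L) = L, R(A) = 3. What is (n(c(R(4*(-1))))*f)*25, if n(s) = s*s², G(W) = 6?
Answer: -675/31 ≈ -21.774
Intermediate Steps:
n(s) = s³
f = -1/31 (f = 1/(6 - 37) = 1/(-31) = -1/31 ≈ -0.032258)
(n(c(R(4*(-1))))*f)*25 = (3³*(-1/31))*25 = (27*(-1/31))*25 = -27/31*25 = -675/31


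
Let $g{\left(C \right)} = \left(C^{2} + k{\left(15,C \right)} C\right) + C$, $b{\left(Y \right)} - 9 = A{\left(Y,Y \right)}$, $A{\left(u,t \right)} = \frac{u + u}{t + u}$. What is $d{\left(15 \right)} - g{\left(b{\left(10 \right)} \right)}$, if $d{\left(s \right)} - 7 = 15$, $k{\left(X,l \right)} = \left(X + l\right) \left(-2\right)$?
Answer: $412$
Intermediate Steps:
$A{\left(u,t \right)} = \frac{2 u}{t + u}$
$k{\left(X,l \right)} = - 2 X - 2 l$
$d{\left(s \right)} = 22$ ($d{\left(s \right)} = 7 + 15 = 22$)
$b{\left(Y \right)} = 10$ ($b{\left(Y \right)} = 9 + \frac{2 Y}{Y + Y} = 9 + \frac{2 Y}{2 Y} = 9 + 2 Y \frac{1}{2 Y} = 9 + 1 = 10$)
$g{\left(C \right)} = C + C^{2} + C \left(-30 - 2 C\right)$ ($g{\left(C \right)} = \left(C^{2} + \left(\left(-2\right) 15 - 2 C\right) C\right) + C = \left(C^{2} + \left(-30 - 2 C\right) C\right) + C = \left(C^{2} + C \left(-30 - 2 C\right)\right) + C = C + C^{2} + C \left(-30 - 2 C\right)$)
$d{\left(15 \right)} - g{\left(b{\left(10 \right)} \right)} = 22 - \left(-1\right) 10 \left(29 + 10\right) = 22 - \left(-1\right) 10 \cdot 39 = 22 - -390 = 22 + 390 = 412$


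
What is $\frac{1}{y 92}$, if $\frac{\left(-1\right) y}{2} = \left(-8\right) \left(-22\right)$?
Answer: $- \frac{1}{32384} \approx -3.0879 \cdot 10^{-5}$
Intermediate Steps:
$y = -352$ ($y = - 2 \left(\left(-8\right) \left(-22\right)\right) = \left(-2\right) 176 = -352$)
$\frac{1}{y 92} = \frac{1}{\left(-352\right) 92} = \frac{1}{-32384} = - \frac{1}{32384}$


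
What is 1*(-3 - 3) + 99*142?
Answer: 14052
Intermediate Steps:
1*(-3 - 3) + 99*142 = 1*(-6) + 14058 = -6 + 14058 = 14052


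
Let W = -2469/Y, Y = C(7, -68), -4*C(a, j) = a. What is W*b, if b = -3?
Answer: -29628/7 ≈ -4232.6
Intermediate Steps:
C(a, j) = -a/4
Y = -7/4 (Y = -¼*7 = -7/4 ≈ -1.7500)
W = 9876/7 (W = -2469/(-7/4) = -2469*(-4/7) = 9876/7 ≈ 1410.9)
W*b = (9876/7)*(-3) = -29628/7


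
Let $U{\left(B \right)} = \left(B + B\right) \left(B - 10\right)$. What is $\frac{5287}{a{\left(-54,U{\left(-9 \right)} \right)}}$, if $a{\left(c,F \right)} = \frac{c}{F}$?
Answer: $- \frac{100453}{3} \approx -33484.0$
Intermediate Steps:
$U{\left(B \right)} = 2 B \left(-10 + B\right)$
$\frac{5287}{a{\left(-54,U{\left(-9 \right)} \right)}} = \frac{5287}{\left(-54\right) \frac{1}{2 \left(-9\right) \left(-10 - 9\right)}} = \frac{5287}{\left(-54\right) \frac{1}{2 \left(-9\right) \left(-19\right)}} = \frac{5287}{\left(-54\right) \frac{1}{342}} = \frac{5287}{- \frac{3}{19}} = 5287 \left(- \frac{19}{3}\right) = - \frac{100453}{3}$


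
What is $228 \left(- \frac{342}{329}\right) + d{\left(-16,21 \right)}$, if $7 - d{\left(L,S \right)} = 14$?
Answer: $- \frac{80279}{329} \approx -244.01$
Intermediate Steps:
$d{\left(L,S \right)} = -7$ ($d{\left(L,S \right)} = 7 - 14 = -7$)
$228 \left(- \frac{342}{329}\right) + d{\left(-16,21 \right)} = 228 \left(- \frac{342}{329}\right) - 7 = - \frac{77976}{329} - 7 = - \frac{80279}{329}$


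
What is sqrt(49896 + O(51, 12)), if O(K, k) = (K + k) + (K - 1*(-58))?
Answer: 2*sqrt(12517) ≈ 223.76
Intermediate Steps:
O(K, k) = 58 + k + 2*K (O(K, k) = (K + k) + (K + 58) = (K + k) + (58 + K) = 58 + k + 2*K)
sqrt(49896 + O(51, 12)) = sqrt(49896 + (58 + 12 + 2*51)) = sqrt(49896 + (58 + 12 + 102)) = sqrt(49896 + 172) = sqrt(50068) = 2*sqrt(12517)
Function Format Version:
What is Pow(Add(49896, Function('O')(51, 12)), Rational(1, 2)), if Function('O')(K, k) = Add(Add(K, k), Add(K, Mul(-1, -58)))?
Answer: Mul(2, Pow(12517, Rational(1, 2))) ≈ 223.76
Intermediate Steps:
Function('O')(K, k) = Add(58, k, Mul(2, K)) (Function('O')(K, k) = Add(Add(K, k), Add(K, 58)) = Add(Add(K, k), Add(58, K)) = Add(58, k, Mul(2, K)))
Pow(Add(49896, Function('O')(51, 12)), Rational(1, 2)) = Pow(Add(49896, Add(58, 12, Mul(2, 51))), Rational(1, 2)) = Pow(Add(49896, Add(58, 12, 102)), Rational(1, 2)) = Pow(Add(49896, 172), Rational(1, 2)) = Pow(50068, Rational(1, 2)) = Mul(2, Pow(12517, Rational(1, 2)))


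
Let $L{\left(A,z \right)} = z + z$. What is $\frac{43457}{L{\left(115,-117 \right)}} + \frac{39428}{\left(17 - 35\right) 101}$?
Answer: $- \frac{1633907}{7878} \approx -207.4$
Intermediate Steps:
$L{\left(A,z \right)} = 2 z$
$\frac{43457}{L{\left(115,-117 \right)}} + \frac{39428}{\left(17 - 35\right) 101} = \frac{43457}{2 \left(-117\right)} + \frac{39428}{\left(17 - 35\right) 101} = \frac{43457}{-234} + \frac{39428}{\left(-18\right) 101} = 43457 \left(- \frac{1}{234}\right) + \frac{39428}{-1818} = - \frac{43457}{234} + 39428 \left(- \frac{1}{1818}\right) = - \frac{43457}{234} - \frac{19714}{909} = - \frac{1633907}{7878}$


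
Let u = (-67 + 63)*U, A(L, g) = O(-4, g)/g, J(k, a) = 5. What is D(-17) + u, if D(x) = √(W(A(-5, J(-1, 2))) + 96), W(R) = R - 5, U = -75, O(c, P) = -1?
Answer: 300 + √2270/5 ≈ 309.53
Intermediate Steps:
A(L, g) = -1/g
W(R) = -5 + R
u = 300 (u = (-67 + 63)*(-75) = -4*(-75) = 300)
D(x) = √2270/5 (D(x) = √((-5 - 1/5) + 96) = √((-5 - 1*⅕) + 96) = √((-5 - ⅕) + 96) = √(-26/5 + 96) = √(454/5) = √2270/5)
D(-17) + u = √2270/5 + 300 = 300 + √2270/5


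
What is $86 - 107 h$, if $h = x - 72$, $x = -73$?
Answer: $15601$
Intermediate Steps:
$h = -145$ ($h = -73 - 72 = -145$)
$86 - 107 h = 86 - -15515 = 86 + 15515 = 15601$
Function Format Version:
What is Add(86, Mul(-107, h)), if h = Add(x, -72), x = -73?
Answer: 15601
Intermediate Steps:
h = -145 (h = Add(-73, -72) = -145)
Add(86, Mul(-107, h)) = Add(86, Mul(-107, -145)) = Add(86, 15515) = 15601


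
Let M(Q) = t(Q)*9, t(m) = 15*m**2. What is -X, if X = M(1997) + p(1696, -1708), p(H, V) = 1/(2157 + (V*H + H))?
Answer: -1557491092591724/2892915 ≈ -5.3838e+8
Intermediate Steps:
M(Q) = 135*Q**2 (M(Q) = (15*Q**2)*9 = 135*Q**2)
p(H, V) = 1/(2157 + H + H*V) (p(H, V) = 1/(2157 + (H*V + H)) = 1/(2157 + (H + H*V)) = 1/(2157 + H + H*V))
X = 1557491092591724/2892915 (X = 135*1997**2 + 1/(2157 + 1696 + 1696*(-1708)) = 135*3988009 + 1/(2157 + 1696 - 2896768) = 538381215 + 1/(-2892915) = 538381215 - 1/2892915 = 1557491092591724/2892915 ≈ 5.3838e+8)
-X = -1*1557491092591724/2892915 = -1557491092591724/2892915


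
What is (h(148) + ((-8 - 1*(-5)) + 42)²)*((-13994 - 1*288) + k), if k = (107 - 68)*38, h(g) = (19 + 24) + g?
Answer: -21913600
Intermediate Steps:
h(g) = 43 + g
k = 1482 (k = 39*38 = 1482)
(h(148) + ((-8 - 1*(-5)) + 42)²)*((-13994 - 1*288) + k) = ((43 + 148) + ((-8 - 1*(-5)) + 42)²)*((-13994 - 1*288) + 1482) = (191 + ((-8 + 5) + 42)²)*((-13994 - 288) + 1482) = (191 + (-3 + 42)²)*(-14282 + 1482) = (191 + 39²)*(-12800) = (191 + 1521)*(-12800) = 1712*(-12800) = -21913600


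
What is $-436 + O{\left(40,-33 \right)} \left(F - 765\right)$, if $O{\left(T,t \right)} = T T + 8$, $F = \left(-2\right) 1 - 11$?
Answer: $-1251460$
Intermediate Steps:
$F = -13$ ($F = -2 - 11 = -13$)
$O{\left(T,t \right)} = 8 + T^{2}$ ($O{\left(T,t \right)} = T^{2} + 8 = 8 + T^{2}$)
$-436 + O{\left(40,-33 \right)} \left(F - 765\right) = -436 + \left(8 + 40^{2}\right) \left(-13 - 765\right) = -436 + \left(8 + 1600\right) \left(-778\right) = -436 + 1608 \left(-778\right) = -436 - 1251024 = -1251460$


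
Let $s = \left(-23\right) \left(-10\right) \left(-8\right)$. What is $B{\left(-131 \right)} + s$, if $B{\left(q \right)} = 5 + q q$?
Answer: $15326$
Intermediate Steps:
$B{\left(q \right)} = 5 + q^{2}$
$s = -1840$ ($s = 230 \left(-8\right) = -1840$)
$B{\left(-131 \right)} + s = \left(5 + \left(-131\right)^{2}\right) - 1840 = \left(5 + 17161\right) - 1840 = 17166 - 1840 = 15326$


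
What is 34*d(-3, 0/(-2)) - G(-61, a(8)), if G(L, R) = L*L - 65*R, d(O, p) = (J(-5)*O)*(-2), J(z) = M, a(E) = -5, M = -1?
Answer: -4250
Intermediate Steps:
J(z) = -1
d(O, p) = 2*O (d(O, p) = -O*(-2) = 2*O)
G(L, R) = L² - 65*R
34*d(-3, 0/(-2)) - G(-61, a(8)) = 34*(2*(-3)) - ((-61)² - 65*(-5)) = 34*(-6) - (3721 + 325) = -204 - 1*4046 = -204 - 4046 = -4250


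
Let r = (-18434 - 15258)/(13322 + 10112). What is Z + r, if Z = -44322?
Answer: -519337720/11717 ≈ -44323.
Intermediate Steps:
r = -16846/11717 (r = -33692/23434 = -33692*1/23434 = -16846/11717 ≈ -1.4377)
Z + r = -44322 - 16846/11717 = -519337720/11717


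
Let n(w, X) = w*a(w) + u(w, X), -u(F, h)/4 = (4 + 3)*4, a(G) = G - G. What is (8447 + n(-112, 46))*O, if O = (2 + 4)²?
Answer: 300060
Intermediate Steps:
a(G) = 0
u(F, h) = -112 (u(F, h) = -4*(4 + 3)*4 = -28*4 = -4*28 = -112)
n(w, X) = -112 (n(w, X) = w*0 - 112 = 0 - 112 = -112)
O = 36 (O = 6² = 36)
(8447 + n(-112, 46))*O = (8447 - 112)*36 = 8335*36 = 300060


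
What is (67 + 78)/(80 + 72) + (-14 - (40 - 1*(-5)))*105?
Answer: -941495/152 ≈ -6194.0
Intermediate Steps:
(67 + 78)/(80 + 72) + (-14 - (40 - 1*(-5)))*105 = 145/152 + (-14 - (40 + 5))*105 = 145*(1/152) + (-14 - 1*45)*105 = 145/152 + (-14 - 45)*105 = 145/152 - 59*105 = 145/152 - 6195 = -941495/152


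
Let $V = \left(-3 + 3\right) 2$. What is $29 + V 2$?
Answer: $29$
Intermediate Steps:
$V = 0$ ($V = 0 \cdot 2 = 0$)
$29 + V 2 = 29 + 0 \cdot 2 = 29 + 0 = 29$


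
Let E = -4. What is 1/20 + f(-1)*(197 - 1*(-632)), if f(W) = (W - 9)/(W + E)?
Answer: 33161/20 ≈ 1658.1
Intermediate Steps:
f(W) = (-9 + W)/(-4 + W) (f(W) = (W - 9)/(W - 4) = (-9 + W)/(-4 + W))
1/20 + f(-1)*(197 - 1*(-632)) = 1/20 + ((-9 - 1)/(-4 - 1))*(197 - 1*(-632)) = 1/20 + (-10/(-5))*(197 + 632) = 1/20 - 1/5*(-10)*829 = 1/20 + 2*829 = 1/20 + 1658 = 33161/20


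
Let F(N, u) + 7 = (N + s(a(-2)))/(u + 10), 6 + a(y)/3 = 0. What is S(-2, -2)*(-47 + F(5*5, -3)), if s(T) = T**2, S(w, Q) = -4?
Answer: 116/7 ≈ 16.571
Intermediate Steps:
a(y) = -18 (a(y) = -18 + 3*0 = -18 + 0 = -18)
F(N, u) = -7 + (324 + N)/(10 + u) (F(N, u) = -7 + (N + (-18)**2)/(u + 10) = -7 + (N + 324)/(10 + u) = -7 + (324 + N)/(10 + u))
S(-2, -2)*(-47 + F(5*5, -3)) = -4*(-47 + (254 + 5*5 - 7*(-3))/(10 - 3)) = -4*(-47 + (254 + 25 + 21)/7) = -4*(-47 + (1/7)*300) = -4*(-47 + 300/7) = -4*(-29/7) = 116/7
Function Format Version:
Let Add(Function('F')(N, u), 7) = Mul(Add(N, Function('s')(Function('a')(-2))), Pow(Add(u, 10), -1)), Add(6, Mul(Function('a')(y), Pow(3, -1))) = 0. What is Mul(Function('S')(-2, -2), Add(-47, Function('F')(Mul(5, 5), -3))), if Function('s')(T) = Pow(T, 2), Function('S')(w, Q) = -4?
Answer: Rational(116, 7) ≈ 16.571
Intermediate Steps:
Function('a')(y) = -18 (Function('a')(y) = Add(-18, Mul(3, 0)) = Add(-18, 0) = -18)
Function('F')(N, u) = Add(-7, Mul(Pow(Add(10, u), -1), Add(324, N))) (Function('F')(N, u) = Add(-7, Mul(Add(N, Pow(-18, 2)), Pow(Add(u, 10), -1))) = Add(-7, Mul(Add(N, 324), Pow(Add(10, u), -1))) = Add(-7, Mul(Add(324, N), Pow(Add(10, u), -1))) = Add(-7, Mul(Pow(Add(10, u), -1), Add(324, N))))
Mul(Function('S')(-2, -2), Add(-47, Function('F')(Mul(5, 5), -3))) = Mul(-4, Add(-47, Mul(Pow(Add(10, -3), -1), Add(254, Mul(5, 5), Mul(-7, -3))))) = Mul(-4, Add(-47, Mul(Pow(7, -1), Add(254, 25, 21)))) = Mul(-4, Add(-47, Mul(Rational(1, 7), 300))) = Mul(-4, Add(-47, Rational(300, 7))) = Mul(-4, Rational(-29, 7)) = Rational(116, 7)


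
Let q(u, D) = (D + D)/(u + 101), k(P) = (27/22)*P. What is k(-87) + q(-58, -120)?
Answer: -106287/946 ≈ -112.35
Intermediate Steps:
k(P) = 27*P/22 (k(P) = (27*(1/22))*P = 27*P/22)
q(u, D) = 2*D/(101 + u) (q(u, D) = (2*D)/(101 + u) = 2*D/(101 + u))
k(-87) + q(-58, -120) = (27/22)*(-87) + 2*(-120)/(101 - 58) = -2349/22 + 2*(-120)/43 = -2349/22 + 2*(-120)*(1/43) = -2349/22 - 240/43 = -106287/946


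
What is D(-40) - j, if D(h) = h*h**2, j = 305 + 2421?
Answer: -66726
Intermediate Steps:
j = 2726
D(h) = h**3
D(-40) - j = (-40)**3 - 1*2726 = -64000 - 2726 = -66726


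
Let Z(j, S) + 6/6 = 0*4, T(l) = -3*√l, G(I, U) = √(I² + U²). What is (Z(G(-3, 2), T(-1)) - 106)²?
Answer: 11449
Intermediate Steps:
Z(j, S) = -1 (Z(j, S) = -1 + 0*4 = -1 + 0 = -1)
(Z(G(-3, 2), T(-1)) - 106)² = (-1 - 106)² = (-107)² = 11449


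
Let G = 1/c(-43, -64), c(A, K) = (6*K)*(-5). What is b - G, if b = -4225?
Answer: -8112001/1920 ≈ -4225.0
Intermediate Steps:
c(A, K) = -30*K
G = 1/1920 (G = 1/(-30*(-64)) = 1/1920 ≈ 0.00052083)
b - G = -4225 - 1*1/1920 = -4225 - 1/1920 = -8112001/1920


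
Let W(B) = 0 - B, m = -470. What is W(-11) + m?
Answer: -459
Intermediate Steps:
W(B) = -B
W(-11) + m = -1*(-11) - 470 = 11 - 470 = -459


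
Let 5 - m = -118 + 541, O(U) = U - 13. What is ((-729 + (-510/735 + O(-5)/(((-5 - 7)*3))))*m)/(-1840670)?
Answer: -1148873/6937910 ≈ -0.16559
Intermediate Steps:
O(U) = -13 + U
m = -418 (m = 5 - (-118 + 541) = 5 - 1*423 = 5 - 423 = -418)
((-729 + (-510/735 + O(-5)/(((-5 - 7)*3))))*m)/(-1840670) = ((-729 + (-510/735 + (-13 - 5)/(((-5 - 7)*3))))*(-418))/(-1840670) = ((-729 + (-510*1/735 - 18/((-12*3))))*(-418))*(-1/1840670) = ((-729 + (-34/49 - 18/(-36)))*(-418))*(-1/1840670) = ((-729 + (-34/49 - 18*(-1/36)))*(-418))*(-1/1840670) = ((-729 + (-34/49 + 1/2))*(-418))*(-1/1840670) = ((-729 - 19/98)*(-418))*(-1/1840670) = -71461/98*(-418)*(-1/1840670) = (14935349/49)*(-1/1840670) = -1148873/6937910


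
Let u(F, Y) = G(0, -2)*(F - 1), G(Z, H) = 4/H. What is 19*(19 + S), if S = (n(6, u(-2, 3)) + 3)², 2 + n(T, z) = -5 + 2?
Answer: 437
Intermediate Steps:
u(F, Y) = 2 - 2*F (u(F, Y) = (4/(-2))*(F - 1) = (4*(-½))*(-1 + F) = -2*(-1 + F) = 2 - 2*F)
n(T, z) = -5 (n(T, z) = -2 + (-5 + 2) = -2 - 3 = -5)
S = 4 (S = (-5 + 3)² = (-2)² = 4)
19*(19 + S) = 19*(19 + 4) = 19*23 = 437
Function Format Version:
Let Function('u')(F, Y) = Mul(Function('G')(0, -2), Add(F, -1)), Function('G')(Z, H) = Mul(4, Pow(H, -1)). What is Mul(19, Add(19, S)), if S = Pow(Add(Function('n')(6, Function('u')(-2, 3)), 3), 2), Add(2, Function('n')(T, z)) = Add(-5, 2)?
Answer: 437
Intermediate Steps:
Function('u')(F, Y) = Add(2, Mul(-2, F)) (Function('u')(F, Y) = Mul(Mul(4, Pow(-2, -1)), Add(F, -1)) = Mul(Mul(4, Rational(-1, 2)), Add(-1, F)) = Mul(-2, Add(-1, F)) = Add(2, Mul(-2, F)))
Function('n')(T, z) = -5 (Function('n')(T, z) = Add(-2, Add(-5, 2)) = Add(-2, -3) = -5)
S = 4 (S = Pow(Add(-5, 3), 2) = Pow(-2, 2) = 4)
Mul(19, Add(19, S)) = Mul(19, Add(19, 4)) = Mul(19, 23) = 437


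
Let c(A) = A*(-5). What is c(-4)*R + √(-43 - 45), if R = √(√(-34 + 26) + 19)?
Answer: 20*√(19 + 2*I*√2) + 2*I*√22 ≈ 87.418 + 15.852*I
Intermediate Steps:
c(A) = -5*A
R = √(19 + 2*I*√2) (R = √(√(-8) + 19) = √(2*I*√2 + 19) = √(19 + 2*I*√2) ≈ 4.3709 + 0.32355*I)
c(-4)*R + √(-43 - 45) = (-5*(-4))*√(19 + 2*I*√2) + √(-43 - 45) = 20*√(19 + 2*I*√2) + √(-88) = 20*√(19 + 2*I*√2) + 2*I*√22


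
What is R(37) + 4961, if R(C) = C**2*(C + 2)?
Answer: 58352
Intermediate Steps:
R(C) = C**2*(2 + C)
R(37) + 4961 = 37**2*(2 + 37) + 4961 = 1369*39 + 4961 = 53391 + 4961 = 58352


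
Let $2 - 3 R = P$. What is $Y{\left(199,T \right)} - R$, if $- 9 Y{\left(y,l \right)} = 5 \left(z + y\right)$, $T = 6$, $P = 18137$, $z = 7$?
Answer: $\frac{53375}{9} \approx 5930.6$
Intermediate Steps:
$R = -6045$ ($R = \frac{2}{3} - \frac{18137}{3} = -6045$)
$Y{\left(y,l \right)} = - \frac{35}{9} - \frac{5 y}{9}$ ($Y{\left(y,l \right)} = - \frac{5 \left(7 + y\right)}{9} = - \frac{35 + 5 y}{9} = - \frac{35}{9} - \frac{5 y}{9}$)
$Y{\left(199,T \right)} - R = \left(- \frac{35}{9} - \frac{995}{9}\right) - -6045 = \left(- \frac{35}{9} - \frac{995}{9}\right) + 6045 = - \frac{1030}{9} + 6045 = \frac{53375}{9}$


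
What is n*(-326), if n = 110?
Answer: -35860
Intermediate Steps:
n*(-326) = 110*(-326) = -35860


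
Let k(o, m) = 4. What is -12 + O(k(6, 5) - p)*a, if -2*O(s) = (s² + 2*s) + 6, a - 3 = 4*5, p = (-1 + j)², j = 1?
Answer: -357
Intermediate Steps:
p = 0 (p = (-1 + 1)² = 0² = 0)
a = 23 (a = 3 + 4*5 = 3 + 20 = 23)
O(s) = -3 - s - s²/2 (O(s) = -((s² + 2*s) + 6)/2 = -(6 + s² + 2*s)/2 = -3 - s - s²/2)
-12 + O(k(6, 5) - p)*a = -12 + (-3 - (4 - 1*0) - (4 - 1*0)²/2)*23 = -12 + (-3 - (4 + 0) - (4 + 0)²/2)*23 = -12 + (-3 - 1*4 - ½*4²)*23 = -12 + (-3 - 4 - ½*16)*23 = -12 + (-3 - 4 - 8)*23 = -12 - 15*23 = -12 - 345 = -357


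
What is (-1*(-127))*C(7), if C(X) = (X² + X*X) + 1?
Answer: 12573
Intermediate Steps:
C(X) = 1 + 2*X² (C(X) = (X² + X²) + 1 = 2*X² + 1 = 1 + 2*X²)
(-1*(-127))*C(7) = (-1*(-127))*(1 + 2*7²) = 127*(1 + 2*49) = 127*(1 + 98) = 127*99 = 12573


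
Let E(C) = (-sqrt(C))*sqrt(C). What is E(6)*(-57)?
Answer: 342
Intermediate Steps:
E(C) = -C
E(6)*(-57) = -1*6*(-57) = -6*(-57) = 342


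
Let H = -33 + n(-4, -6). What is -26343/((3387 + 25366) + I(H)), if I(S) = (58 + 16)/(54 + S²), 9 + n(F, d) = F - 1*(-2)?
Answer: -2912365/3178808 ≈ -0.91618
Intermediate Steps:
n(F, d) = -7 + F (n(F, d) = -9 + (F - 1*(-2)) = -9 + (F + 2) = -9 + (2 + F) = -7 + F)
H = -44 (H = -33 + (-7 - 4) = -33 - 11 = -44)
I(S) = 74/(54 + S²)
-26343/((3387 + 25366) + I(H)) = -26343/((3387 + 25366) + 74/(54 + (-44)²)) = -26343/(28753 + 74/(54 + 1936)) = -26343/(28753 + 74/1990) = -26343/(28753 + 74*(1/1990)) = -26343/(28753 + 37/995) = -26343/28609272/995 = -26343*995/28609272 = -2912365/3178808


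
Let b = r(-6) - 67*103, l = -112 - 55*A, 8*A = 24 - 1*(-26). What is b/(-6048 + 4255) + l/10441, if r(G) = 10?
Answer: 284527085/74882852 ≈ 3.7996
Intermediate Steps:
A = 25/4 (A = (24 - 1*(-26))/8 = (24 + 26)/8 = (1/8)*50 = 25/4 ≈ 6.2500)
l = -1823/4 (l = -112 - 55*25/4 = -112 - 1375/4 = -1823/4 ≈ -455.75)
b = -6891 (b = 10 - 67*103 = 10 - 6901 = -6891)
b/(-6048 + 4255) + l/10441 = -6891/(-6048 + 4255) - 1823/4/10441 = -6891/(-1793) - 1823/4*1/10441 = -6891*(-1/1793) - 1823/41764 = 6891/1793 - 1823/41764 = 284527085/74882852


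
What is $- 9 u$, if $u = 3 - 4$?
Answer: $9$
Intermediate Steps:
$u = -1$ ($u = 3 - 4 = -1$)
$- 9 u = \left(-9\right) \left(-1\right) = 9$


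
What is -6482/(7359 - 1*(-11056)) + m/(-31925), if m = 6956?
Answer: -67006518/117579775 ≈ -0.56988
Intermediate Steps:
-6482/(7359 - 1*(-11056)) + m/(-31925) = -6482/(7359 - 1*(-11056)) + 6956/(-31925) = -6482/(7359 + 11056) + 6956*(-1/31925) = -6482/18415 - 6956/31925 = -67006518/117579775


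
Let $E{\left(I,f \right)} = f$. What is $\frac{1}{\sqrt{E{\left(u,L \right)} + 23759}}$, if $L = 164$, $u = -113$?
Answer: $\frac{\sqrt{23923}}{23923} \approx 0.0064654$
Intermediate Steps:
$\frac{1}{\sqrt{E{\left(u,L \right)} + 23759}} = \frac{1}{\sqrt{164 + 23759}} = \frac{1}{\sqrt{23923}} = \frac{\sqrt{23923}}{23923}$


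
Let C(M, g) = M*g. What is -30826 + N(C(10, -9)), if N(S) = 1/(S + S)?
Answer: -5548681/180 ≈ -30826.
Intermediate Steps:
N(S) = 1/(2*S)
-30826 + N(C(10, -9)) = -30826 + 1/(2*((10*(-9)))) = -30826 + (½)/(-90) = -30826 + (½)*(-1/90) = -30826 - 1/180 = -5548681/180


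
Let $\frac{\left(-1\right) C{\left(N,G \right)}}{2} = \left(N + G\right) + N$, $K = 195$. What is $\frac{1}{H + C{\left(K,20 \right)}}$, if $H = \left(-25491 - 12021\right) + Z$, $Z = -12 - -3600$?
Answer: $- \frac{1}{34744} \approx -2.8782 \cdot 10^{-5}$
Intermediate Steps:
$C{\left(N,G \right)} = - 4 N - 2 G$ ($C{\left(N,G \right)} = - 2 \left(\left(N + G\right) + N\right) = - 2 \left(\left(G + N\right) + N\right) = - 2 \left(G + 2 N\right) = - 4 N - 2 G$)
$Z = 3588$ ($Z = -12 + 3600 = 3588$)
$H = -33924$ ($H = \left(-25491 - 12021\right) + 3588 = -37512 + 3588 = -33924$)
$\frac{1}{H + C{\left(K,20 \right)}} = \frac{1}{-33924 - 820} = \frac{1}{-34744} = - \frac{1}{34744}$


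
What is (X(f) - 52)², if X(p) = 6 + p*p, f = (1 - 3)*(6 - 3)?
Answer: 100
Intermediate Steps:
f = -6 (f = -2*3 = -6)
X(p) = 6 + p²
(X(f) - 52)² = ((6 + (-6)²) - 52)² = ((6 + 36) - 52)² = (42 - 52)² = (-10)² = 100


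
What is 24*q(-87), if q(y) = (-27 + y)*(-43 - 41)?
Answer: 229824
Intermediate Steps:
q(y) = 2268 - 84*y (q(y) = (-27 + y)*(-84) = 2268 - 84*y)
24*q(-87) = 24*(2268 - 84*(-87)) = 24*(2268 + 7308) = 24*9576 = 229824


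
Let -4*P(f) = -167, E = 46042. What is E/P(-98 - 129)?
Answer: 184168/167 ≈ 1102.8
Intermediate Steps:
P(f) = 167/4 (P(f) = -1/4*(-167) = 167/4)
E/P(-98 - 129) = 46042/(167/4) = 46042*(4/167) = 184168/167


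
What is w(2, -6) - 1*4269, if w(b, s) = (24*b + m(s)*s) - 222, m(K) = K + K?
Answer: -4371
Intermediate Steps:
m(K) = 2*K
w(b, s) = -222 + 2*s² + 24*b (w(b, s) = (24*b + (2*s)*s) - 222 = (24*b + 2*s²) - 222 = (2*s² + 24*b) - 222 = -222 + 2*s² + 24*b)
w(2, -6) - 1*4269 = (-222 + 2*(-6)² + 24*2) - 1*4269 = (-222 + 2*36 + 48) - 4269 = (-222 + 72 + 48) - 4269 = -102 - 4269 = -4371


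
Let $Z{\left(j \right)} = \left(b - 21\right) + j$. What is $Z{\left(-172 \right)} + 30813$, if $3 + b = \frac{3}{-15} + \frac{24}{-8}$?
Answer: $\frac{153069}{5} \approx 30614.0$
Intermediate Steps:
$b = - \frac{31}{5}$ ($b = -3 + \left(\frac{3}{-15} + \frac{24}{-8}\right) = -3 + \left(3 \left(- \frac{1}{15}\right) + 24 \left(- \frac{1}{8}\right)\right) = -3 - \frac{16}{5} = - \frac{31}{5} \approx -6.2$)
$Z{\left(j \right)} = - \frac{136}{5} + j$ ($Z{\left(j \right)} = \left(- \frac{31}{5} - 21\right) + j = - \frac{136}{5} + j$)
$Z{\left(-172 \right)} + 30813 = \left(- \frac{136}{5} - 172\right) + 30813 = - \frac{996}{5} + 30813 = \frac{153069}{5}$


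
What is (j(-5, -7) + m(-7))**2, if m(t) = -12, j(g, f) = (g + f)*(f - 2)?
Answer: 9216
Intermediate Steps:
j(g, f) = (-2 + f)*(f + g) (j(g, f) = (f + g)*(-2 + f) = (-2 + f)*(f + g))
(j(-5, -7) + m(-7))**2 = (((-7)**2 - 2*(-7) - 2*(-5) - 7*(-5)) - 12)**2 = ((49 + 14 + 10 + 35) - 12)**2 = (108 - 12)**2 = 96**2 = 9216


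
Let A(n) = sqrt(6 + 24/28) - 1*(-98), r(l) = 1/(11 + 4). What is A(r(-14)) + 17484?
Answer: 17582 + 4*sqrt(21)/7 ≈ 17585.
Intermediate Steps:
r(l) = 1/15
A(n) = 98 + 4*sqrt(21)/7 (A(n) = sqrt(6 + 24*(1/28)) + 98 = sqrt(6 + 6/7) + 98 = sqrt(48/7) + 98 = 4*sqrt(21)/7 + 98 = 98 + 4*sqrt(21)/7)
A(r(-14)) + 17484 = (98 + 4*sqrt(21)/7) + 17484 = 17582 + 4*sqrt(21)/7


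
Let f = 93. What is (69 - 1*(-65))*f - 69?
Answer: 12393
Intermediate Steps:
(69 - 1*(-65))*f - 69 = (69 - 1*(-65))*93 - 69 = (69 + 65)*93 - 69 = 134*93 - 69 = 12462 - 69 = 12393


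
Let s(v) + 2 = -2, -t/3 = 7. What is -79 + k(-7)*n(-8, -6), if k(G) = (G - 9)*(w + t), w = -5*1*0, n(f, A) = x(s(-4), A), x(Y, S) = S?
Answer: -2095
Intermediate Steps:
t = -21 (t = -3*7 = -21)
s(v) = -4 (s(v) = -2 - 2 = -4)
n(f, A) = A
w = 0 (w = -5*0 = 0)
k(G) = 189 - 21*G (k(G) = (G - 9)*(0 - 21) = (-9 + G)*(-21) = 189 - 21*G)
-79 + k(-7)*n(-8, -6) = -79 + (189 - 21*(-7))*(-6) = -79 + (189 + 147)*(-6) = -79 + 336*(-6) = -79 - 2016 = -2095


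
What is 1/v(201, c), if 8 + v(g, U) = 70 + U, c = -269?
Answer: -1/207 ≈ -0.0048309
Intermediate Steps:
v(g, U) = 62 + U (v(g, U) = -8 + (70 + U) = 62 + U)
1/v(201, c) = 1/(62 - 269) = 1/(-207) = -1/207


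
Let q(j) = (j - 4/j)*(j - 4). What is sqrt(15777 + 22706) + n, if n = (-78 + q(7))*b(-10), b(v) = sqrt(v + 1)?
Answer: sqrt(38483) - 1233*I/7 ≈ 196.17 - 176.14*I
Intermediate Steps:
b(v) = sqrt(1 + v)
q(j) = (-4 + j)*(j - 4/j) (q(j) = (j - 4/j)*(-4 + j) = (-4 + j)*(j - 4/j))
n = -1233*I/7 (n = (-78 + (-4 + 7**2 - 4*7 + 16/7))*sqrt(1 - 10) = (-78 + (-4 + 49 - 28 + 16*(1/7)))*sqrt(-9) = (-78 + (-4 + 49 - 28 + 16/7))*(3*I) = (-78 + 135/7)*(3*I) = -1233*I/7 ≈ -176.14*I)
sqrt(15777 + 22706) + n = sqrt(15777 + 22706) - 1233*I/7 = sqrt(38483) - 1233*I/7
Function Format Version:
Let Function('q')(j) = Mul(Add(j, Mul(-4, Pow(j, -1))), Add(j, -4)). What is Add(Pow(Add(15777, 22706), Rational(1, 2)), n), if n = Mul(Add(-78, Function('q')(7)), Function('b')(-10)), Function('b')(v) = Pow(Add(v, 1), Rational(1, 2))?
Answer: Add(Pow(38483, Rational(1, 2)), Mul(Rational(-1233, 7), I)) ≈ Add(196.17, Mul(-176.14, I))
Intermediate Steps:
Function('b')(v) = Pow(Add(1, v), Rational(1, 2))
Function('q')(j) = Mul(Add(-4, j), Add(j, Mul(-4, Pow(j, -1)))) (Function('q')(j) = Mul(Add(j, Mul(-4, Pow(j, -1))), Add(-4, j)) = Mul(Add(-4, j), Add(j, Mul(-4, Pow(j, -1)))))
n = Mul(Rational(-1233, 7), I) (n = Mul(Add(-78, Add(-4, Pow(7, 2), Mul(-4, 7), Mul(16, Pow(7, -1)))), Pow(Add(1, -10), Rational(1, 2))) = Mul(Add(-78, Add(-4, 49, -28, Mul(16, Rational(1, 7)))), Pow(-9, Rational(1, 2))) = Mul(Add(-78, Add(-4, 49, -28, Rational(16, 7))), Mul(3, I)) = Mul(Add(-78, Rational(135, 7)), Mul(3, I)) = Mul(Rational(-411, 7), Mul(3, I)) = Mul(Rational(-1233, 7), I) ≈ Mul(-176.14, I))
Add(Pow(Add(15777, 22706), Rational(1, 2)), n) = Add(Pow(Add(15777, 22706), Rational(1, 2)), Mul(Rational(-1233, 7), I)) = Add(Pow(38483, Rational(1, 2)), Mul(Rational(-1233, 7), I))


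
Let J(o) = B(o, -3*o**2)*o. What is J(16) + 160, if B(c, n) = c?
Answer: 416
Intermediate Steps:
J(o) = o**2 (J(o) = o*o = o**2)
J(16) + 160 = 16**2 + 160 = 256 + 160 = 416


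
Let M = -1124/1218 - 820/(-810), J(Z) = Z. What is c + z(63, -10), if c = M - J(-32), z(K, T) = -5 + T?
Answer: 281003/16443 ≈ 17.090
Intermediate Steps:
M = 1472/16443 (M = -1124*1/1218 - 820*(-1/810) = -562/609 + 82/81 = 1472/16443 ≈ 0.089521)
c = 527648/16443 (c = 1472/16443 - 1*(-32) = 1472/16443 + 32 = 527648/16443 ≈ 32.090)
c + z(63, -10) = 527648/16443 + (-5 - 10) = 527648/16443 - 15 = 281003/16443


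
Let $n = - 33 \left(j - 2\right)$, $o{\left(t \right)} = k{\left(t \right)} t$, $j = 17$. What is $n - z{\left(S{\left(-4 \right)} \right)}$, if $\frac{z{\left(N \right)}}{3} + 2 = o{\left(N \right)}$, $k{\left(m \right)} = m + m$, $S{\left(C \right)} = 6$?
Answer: $-705$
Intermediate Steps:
$k{\left(m \right)} = 2 m$
$o{\left(t \right)} = 2 t^{2}$ ($o{\left(t \right)} = 2 t t = 2 t^{2}$)
$z{\left(N \right)} = -6 + 6 N^{2}$ ($z{\left(N \right)} = -6 + 3 \cdot 2 N^{2} = -6 + 6 N^{2}$)
$n = -495$ ($n = - 33 \left(17 - 2\right) = \left(-33\right) 15 = -495$)
$n - z{\left(S{\left(-4 \right)} \right)} = -495 - \left(-6 + 6 \cdot 6^{2}\right) = -495 - \left(-6 + 6 \cdot 36\right) = -495 - \left(-6 + 216\right) = -495 - 210 = -705$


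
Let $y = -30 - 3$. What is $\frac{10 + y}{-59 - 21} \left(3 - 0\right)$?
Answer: $\frac{69}{80} \approx 0.8625$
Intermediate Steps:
$y = -33$
$\frac{10 + y}{-59 - 21} \left(3 - 0\right) = \frac{10 - 33}{-59 - 21} \left(3 - 0\right) = - \frac{23}{-80} \left(3 + 0\right) = \left(-23\right) \left(- \frac{1}{80}\right) 3 = \frac{23}{80} \cdot 3 = \frac{69}{80}$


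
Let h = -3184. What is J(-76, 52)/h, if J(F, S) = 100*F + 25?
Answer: 7575/3184 ≈ 2.3791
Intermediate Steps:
J(F, S) = 25 + 100*F
J(-76, 52)/h = (25 + 100*(-76))/(-3184) = (25 - 7600)*(-1/3184) = -7575*(-1/3184) = 7575/3184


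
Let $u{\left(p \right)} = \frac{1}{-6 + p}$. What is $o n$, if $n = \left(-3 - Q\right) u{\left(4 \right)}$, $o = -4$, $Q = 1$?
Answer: $-8$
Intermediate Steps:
$n = 2$ ($n = \frac{-3 - 1}{-6 + 4} = \frac{-3 - 1}{-2} = \left(-4\right) \left(- \frac{1}{2}\right) = 2$)
$o n = \left(-4\right) 2 = -8$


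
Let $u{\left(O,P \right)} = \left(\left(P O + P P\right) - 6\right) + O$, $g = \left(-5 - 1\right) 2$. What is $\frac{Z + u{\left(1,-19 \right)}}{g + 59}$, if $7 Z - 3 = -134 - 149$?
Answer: $\frac{297}{47} \approx 6.3191$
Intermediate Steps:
$g = -12$ ($g = \left(-6\right) 2 = -12$)
$Z = -40$ ($Z = \frac{3}{7} + \frac{-134 - 149}{7} = \frac{3}{7} + \frac{1}{7} \left(-283\right) = \frac{3}{7} - \frac{283}{7} = -40$)
$u{\left(O,P \right)} = -6 + O + P^{2} + O P$ ($u{\left(O,P \right)} = \left(\left(O P + P^{2}\right) - 6\right) + O = \left(\left(P^{2} + O P\right) - 6\right) + O = \left(-6 + P^{2} + O P\right) + O = -6 + O + P^{2} + O P$)
$\frac{Z + u{\left(1,-19 \right)}}{g + 59} = \frac{-40 + \left(-6 + 1 + \left(-19\right)^{2} + 1 \left(-19\right)\right)}{-12 + 59} = \frac{-40 + \left(-6 + 1 + 361 - 19\right)}{47} = \left(-40 + 337\right) \frac{1}{47} = 297 \cdot \frac{1}{47} = \frac{297}{47}$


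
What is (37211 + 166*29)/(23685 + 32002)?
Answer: 42025/55687 ≈ 0.75466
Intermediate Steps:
(37211 + 166*29)/(23685 + 32002) = (37211 + 4814)/55687 = 42025*(1/55687) = 42025/55687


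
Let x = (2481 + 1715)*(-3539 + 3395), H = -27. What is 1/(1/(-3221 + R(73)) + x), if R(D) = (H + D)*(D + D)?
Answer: -3495/2111762879 ≈ -1.6550e-6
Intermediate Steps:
R(D) = 2*D*(-27 + D) (R(D) = (-27 + D)*(D + D) = (-27 + D)*(2*D) = 2*D*(-27 + D))
x = -604224 (x = 4196*(-144) = -604224)
1/(1/(-3221 + R(73)) + x) = 1/(1/(-3221 + 2*73*(-27 + 73)) - 604224) = 1/(1/(-3221 + 2*73*46) - 604224) = 1/(1/(-3221 + 6716) - 604224) = 1/(1/3495 - 604224) = 1/(-2111762879/3495) = -3495/2111762879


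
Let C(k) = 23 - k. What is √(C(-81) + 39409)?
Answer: √39513 ≈ 198.78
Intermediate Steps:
√(C(-81) + 39409) = √((23 - 1*(-81)) + 39409) = √((23 + 81) + 39409) = √(104 + 39409) = √39513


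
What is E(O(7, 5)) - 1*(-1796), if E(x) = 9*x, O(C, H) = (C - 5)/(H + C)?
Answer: 3595/2 ≈ 1797.5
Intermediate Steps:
O(C, H) = (-5 + C)/(C + H)
E(O(7, 5)) - 1*(-1796) = 9*((-5 + 7)/(7 + 5)) - 1*(-1796) = 9*(2/12) + 1796 = 9*((1/12)*2) + 1796 = 9*(⅙) + 1796 = 3/2 + 1796 = 3595/2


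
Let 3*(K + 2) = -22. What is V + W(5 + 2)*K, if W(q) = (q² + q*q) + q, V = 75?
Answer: -905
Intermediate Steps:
K = -28/3 (K = -2 + (⅓)*(-22) = -2 - 22/3 = -28/3 ≈ -9.3333)
W(q) = q + 2*q² (W(q) = (q² + q²) + q = 2*q² + q = q + 2*q²)
V + W(5 + 2)*K = 75 + ((5 + 2)*(1 + 2*(5 + 2)))*(-28/3) = 75 + (7*(1 + 2*7))*(-28/3) = 75 + (7*(1 + 14))*(-28/3) = 75 + (7*15)*(-28/3) = 75 + 105*(-28/3) = 75 - 980 = -905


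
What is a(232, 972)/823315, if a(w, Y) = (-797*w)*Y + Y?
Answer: -179725716/823315 ≈ -218.30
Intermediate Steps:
a(w, Y) = Y - 797*Y*w (a(w, Y) = -797*Y*w + Y = Y - 797*Y*w)
a(232, 972)/823315 = (972*(1 - 797*232))/823315 = (972*(1 - 184904))*(1/823315) = (972*(-184903))*(1/823315) = -179725716*1/823315 = -179725716/823315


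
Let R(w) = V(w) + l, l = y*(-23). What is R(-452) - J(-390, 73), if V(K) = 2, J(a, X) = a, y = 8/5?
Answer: 1776/5 ≈ 355.20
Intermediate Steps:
y = 8/5 (y = 8*(⅕) = 8/5 ≈ 1.6000)
l = -184/5 (l = (8/5)*(-23) = -184/5 ≈ -36.800)
R(w) = -174/5 (R(w) = 2 - 184/5 = -174/5)
R(-452) - J(-390, 73) = -174/5 - 1*(-390) = -174/5 + 390 = 1776/5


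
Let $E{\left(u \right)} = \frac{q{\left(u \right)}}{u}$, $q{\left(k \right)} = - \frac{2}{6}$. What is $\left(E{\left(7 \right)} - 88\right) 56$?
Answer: $- \frac{14792}{3} \approx -4930.7$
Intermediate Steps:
$q{\left(k \right)} = - \frac{1}{3}$ ($q{\left(k \right)} = \left(-2\right) \frac{1}{6} = - \frac{1}{3}$)
$E{\left(u \right)} = - \frac{1}{3 u}$
$\left(E{\left(7 \right)} - 88\right) 56 = \left(- \frac{1}{3 \cdot 7} - 88\right) 56 = \left(\left(- \frac{1}{3}\right) \frac{1}{7} - 88\right) 56 = \left(- \frac{1}{21} - 88\right) 56 = \left(- \frac{1849}{21}\right) 56 = - \frac{14792}{3}$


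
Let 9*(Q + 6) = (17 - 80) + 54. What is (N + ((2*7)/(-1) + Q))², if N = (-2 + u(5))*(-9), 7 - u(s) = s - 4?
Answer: 3249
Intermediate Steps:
u(s) = 11 - s (u(s) = 7 - (s - 4) = 7 - (-4 + s) = 7 + (4 - s) = 11 - s)
N = -36 (N = (-2 + (11 - 1*5))*(-9) = (-2 + (11 - 5))*(-9) = (-2 + 6)*(-9) = 4*(-9) = -36)
Q = -7 (Q = -6 + ((17 - 80) + 54)/9 = -6 + (-63 + 54)/9 = -6 + (⅑)*(-9) = -6 - 1 = -7)
(N + ((2*7)/(-1) + Q))² = (-36 + ((2*7)/(-1) - 7))² = (-36 + (14*(-1) - 7))² = (-36 + (-14 - 7))² = (-36 - 21)² = (-57)² = 3249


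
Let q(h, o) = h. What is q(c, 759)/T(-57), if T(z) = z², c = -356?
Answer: -356/3249 ≈ -0.10957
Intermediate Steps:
q(c, 759)/T(-57) = -356/((-57)²) = -356/3249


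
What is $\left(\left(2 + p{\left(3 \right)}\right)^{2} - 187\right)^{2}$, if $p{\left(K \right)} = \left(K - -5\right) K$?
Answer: $239121$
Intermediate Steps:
$p{\left(K \right)} = K \left(5 + K\right)$ ($p{\left(K \right)} = \left(K + 5\right) K = \left(5 + K\right) K = K \left(5 + K\right)$)
$\left(\left(2 + p{\left(3 \right)}\right)^{2} - 187\right)^{2} = \left(\left(2 + 3 \left(5 + 3\right)\right)^{2} - 187\right)^{2} = \left(\left(2 + 3 \cdot 8\right)^{2} - 187\right)^{2} = \left(\left(2 + 24\right)^{2} - 187\right)^{2} = \left(26^{2} - 187\right)^{2} = \left(676 - 187\right)^{2} = 489^{2} = 239121$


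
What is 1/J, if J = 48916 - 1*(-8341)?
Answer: 1/57257 ≈ 1.7465e-5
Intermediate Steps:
J = 57257 (J = 48916 + 8341 = 57257)
1/J = 1/57257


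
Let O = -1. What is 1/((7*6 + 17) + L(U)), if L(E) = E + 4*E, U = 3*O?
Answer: 1/44 ≈ 0.022727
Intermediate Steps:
U = -3 (U = 3*(-1) = -3)
L(E) = 5*E
1/((7*6 + 17) + L(U)) = 1/((7*6 + 17) + 5*(-3)) = 1/((42 + 17) - 15) = 1/(59 - 15) = 1/44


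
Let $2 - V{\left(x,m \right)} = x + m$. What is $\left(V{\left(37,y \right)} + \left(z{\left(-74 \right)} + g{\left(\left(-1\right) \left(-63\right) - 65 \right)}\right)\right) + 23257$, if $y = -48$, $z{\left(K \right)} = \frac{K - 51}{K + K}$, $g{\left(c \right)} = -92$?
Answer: $\frac{3430469}{148} \approx 23179.0$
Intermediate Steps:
$z{\left(K \right)} = \frac{-51 + K}{2 K}$
$V{\left(x,m \right)} = 2 - m - x$ ($V{\left(x,m \right)} = 2 - \left(x + m\right) = 2 - \left(m + x\right) = 2 - m - x$)
$\left(V{\left(37,y \right)} + \left(z{\left(-74 \right)} + g{\left(\left(-1\right) \left(-63\right) - 65 \right)}\right)\right) + 23257 = \left(\left(2 - -48 - 37\right) - \left(92 - \frac{-51 - 74}{2 \left(-74\right)}\right)\right) + 23257 = \left(\left(2 + 48 - 37\right) - \left(92 + \frac{1}{148} \left(-125\right)\right)\right) + 23257 = \left(13 + \left(\frac{125}{148} - 92\right)\right) + 23257 = \left(13 - \frac{13491}{148}\right) + 23257 = - \frac{11567}{148} + 23257 = \frac{3430469}{148}$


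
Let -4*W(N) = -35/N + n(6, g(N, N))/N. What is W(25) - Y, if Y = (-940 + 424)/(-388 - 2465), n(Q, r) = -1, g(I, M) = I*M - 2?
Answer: 4259/23775 ≈ 0.17914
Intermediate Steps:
g(I, M) = -2 + I*M
W(N) = 9/N (W(N) = -(-35/N - 1/N)/4 = -(-9)/N = 9/N)
Y = 172/951 (Y = -516/(-2853) = -516*(-1/2853) = 172/951 ≈ 0.18086)
W(25) - Y = 9/25 - 1*172/951 = 9*(1/25) - 172/951 = 9/25 - 172/951 = 4259/23775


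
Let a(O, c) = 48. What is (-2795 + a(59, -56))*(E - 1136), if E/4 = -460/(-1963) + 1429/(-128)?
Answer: 203567047581/62816 ≈ 3.2407e+6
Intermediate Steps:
E = -2746247/62816 (E = 4*(-460/(-1963) + 1429/(-128)) = 4*(-460*(-1/1963) + 1429*(-1/128)) = 4*(460/1963 - 1429/128) = 4*(-2746247/251264) = -2746247/62816 ≈ -43.719)
(-2795 + a(59, -56))*(E - 1136) = (-2795 + 48)*(-2746247/62816 - 1136) = -2747*(-74105223/62816) = 203567047581/62816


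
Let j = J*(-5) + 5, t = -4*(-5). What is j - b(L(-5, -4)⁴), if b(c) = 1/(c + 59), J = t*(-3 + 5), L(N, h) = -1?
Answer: -11701/60 ≈ -195.02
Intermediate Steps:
t = 20
J = 40 (J = 20*(-3 + 5) = 20*2 = 40)
b(c) = 1/(59 + c)
j = -195 (j = 40*(-5) + 5 = -200 + 5 = -195)
j - b(L(-5, -4)⁴) = -195 - 1/(59 + (-1)⁴) = -195 - 1/(59 + 1) = -195 - 1/60 = -11701/60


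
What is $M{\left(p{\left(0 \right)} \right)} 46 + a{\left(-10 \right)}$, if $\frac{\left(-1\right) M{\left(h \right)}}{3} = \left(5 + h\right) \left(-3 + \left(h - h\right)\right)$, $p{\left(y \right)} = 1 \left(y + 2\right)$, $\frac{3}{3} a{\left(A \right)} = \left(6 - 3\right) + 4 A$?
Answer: $2861$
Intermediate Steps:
$a{\left(A \right)} = 3 + 4 A$ ($a{\left(A \right)} = \left(6 - 3\right) + 4 A = 3 + 4 A$)
$p{\left(y \right)} = 2 + y$ ($p{\left(y \right)} = 1 \left(2 + y\right) = 2 + y$)
$M{\left(h \right)} = 45 + 9 h$ ($M{\left(h \right)} = - 3 \left(5 + h\right) \left(-3 + \left(h - h\right)\right) = - 3 \left(5 + h\right) \left(-3 + 0\right) = - 3 \left(5 + h\right) \left(-3\right) = - 3 \left(-15 - 3 h\right) = 45 + 9 h$)
$M{\left(p{\left(0 \right)} \right)} 46 + a{\left(-10 \right)} = \left(45 + 9 \left(2 + 0\right)\right) 46 + \left(3 + 4 \left(-10\right)\right) = \left(45 + 9 \cdot 2\right) 46 + \left(3 - 40\right) = \left(45 + 18\right) 46 - 37 = 63 \cdot 46 - 37 = 2898 - 37 = 2861$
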